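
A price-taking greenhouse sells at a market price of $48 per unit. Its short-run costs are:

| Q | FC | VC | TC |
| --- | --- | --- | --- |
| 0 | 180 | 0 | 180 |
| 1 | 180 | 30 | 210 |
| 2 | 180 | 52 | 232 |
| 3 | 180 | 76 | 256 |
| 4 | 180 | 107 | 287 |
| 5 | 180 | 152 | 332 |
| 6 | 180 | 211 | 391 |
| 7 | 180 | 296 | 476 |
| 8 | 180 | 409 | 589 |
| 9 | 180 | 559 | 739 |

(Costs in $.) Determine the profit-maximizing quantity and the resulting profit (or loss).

Compute π = P·Q − TC at each output: Q=0: -180; Q=1: -162; Q=2: -136; Q=3: -112; Q=4: -95; Q=5: -92; Q=6: -103; Q=7: -140; Q=8: -205; Q=9: -307.
Profit is maximized at Q = 5. AVC there is 152/5 = $30.40 ≤ P, so producing beats shutting down (which would give -$180).

Q = 5; profit = -$92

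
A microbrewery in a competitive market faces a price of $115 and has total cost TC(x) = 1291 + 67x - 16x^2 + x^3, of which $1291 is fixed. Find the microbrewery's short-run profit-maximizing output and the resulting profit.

Profit = -$139 at x = 12

AVC = 67 - 16x + x^2; min AVC = $3 at x = 8. Since P = $115 ≥ min AVC, the firm produces.
With MC = 67 - 32x + 3x^2, P = MC on the upward-sloping part at x* = 12.
TR = 115·12 = 1380. TC = 1291 + 228 = 1519. Profit = 1380 − 1519 = -$139.
By producing, the firm covers all variable cost plus $1152 of fixed cost; shutting down would lose the full $1291.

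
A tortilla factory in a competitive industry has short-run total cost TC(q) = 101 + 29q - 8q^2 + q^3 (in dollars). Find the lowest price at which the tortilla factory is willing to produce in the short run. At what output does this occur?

The shutdown price is the minimum of AVC. VC = 29q - 8q^2 + q^3, so AVC = 29 - 8q + q^2.
dAVC/dq = -8 + 2q = 0 gives q = 4. min AVC = 29 - 8·4 + 4^2 = 13.
So the shutdown price is $13.

$13 per unit, at q = 4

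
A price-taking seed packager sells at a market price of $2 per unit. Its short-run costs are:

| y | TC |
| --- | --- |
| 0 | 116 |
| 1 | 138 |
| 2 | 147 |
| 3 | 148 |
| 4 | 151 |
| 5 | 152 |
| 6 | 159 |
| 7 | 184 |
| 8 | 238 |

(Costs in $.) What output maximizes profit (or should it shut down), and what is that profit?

Tabulate TR − TC: y=0: -116; y=1: -136; y=2: -143; y=3: -142; y=4: -143; y=5: -142; y=6: -147; y=7: -170; y=8: -222.
Profit is highest at y = 0. Equivalently, the lowest AVC in the table is 43/6 ≈ $7.17 at y = 6, and P = $2 falls below it — price never covers variable cost, so the firm shuts down and loses only its fixed cost.

y = 0 (shut down); profit = -$116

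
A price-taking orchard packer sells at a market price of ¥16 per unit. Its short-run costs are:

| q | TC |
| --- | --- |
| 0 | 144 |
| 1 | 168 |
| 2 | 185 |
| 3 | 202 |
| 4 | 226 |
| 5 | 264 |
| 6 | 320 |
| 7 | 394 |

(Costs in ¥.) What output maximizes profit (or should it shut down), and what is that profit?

q = 0 (shut down); profit = -¥144

Profit at each row (π = 16q − TC): q=0: -144; q=1: -152; q=2: -153; q=3: -154; q=4: -162; q=5: -184; q=6: -224; q=7: -282.
Profit is highest at q = 0. Equivalently, the lowest AVC in the table is 58/3 ≈ ¥19.33 at q = 3, and P = ¥16 falls below it — price never covers variable cost, so the firm shuts down and loses only its fixed cost.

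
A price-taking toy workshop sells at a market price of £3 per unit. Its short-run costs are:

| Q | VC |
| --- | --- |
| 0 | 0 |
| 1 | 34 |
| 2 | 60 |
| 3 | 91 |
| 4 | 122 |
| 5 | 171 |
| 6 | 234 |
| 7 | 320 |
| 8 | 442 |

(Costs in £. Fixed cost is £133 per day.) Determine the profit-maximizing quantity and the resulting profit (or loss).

Q = 0 (shut down); profit = -£133

Compute π = P·Q − TC at each output: Q=0: -133; Q=1: -164; Q=2: -187; Q=3: -215; Q=4: -243; Q=5: -289; Q=6: -349; Q=7: -432; Q=8: -551.
Profit is highest at Q = 0. Equivalently, the lowest AVC in the table is 60/2 ≈ £30 at Q = 2, and P = £3 falls below it — price never covers variable cost, so the firm shuts down and loses only its fixed cost.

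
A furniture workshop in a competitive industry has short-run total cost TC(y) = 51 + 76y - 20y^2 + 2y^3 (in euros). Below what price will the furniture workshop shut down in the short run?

€26 per unit

The shutdown price is the minimum of AVC. VC = 76y - 20y^2 + 2y^3, so AVC = 76 - 20y + 2y^2.
At the minimum of AVC, MC = AVC. MC = 76 - 40y + 6y^2; setting MC = AVC gives 4y^2 - 20y = 0, so y = 5. min AVC = 26.
The firm shuts down for any P below €26.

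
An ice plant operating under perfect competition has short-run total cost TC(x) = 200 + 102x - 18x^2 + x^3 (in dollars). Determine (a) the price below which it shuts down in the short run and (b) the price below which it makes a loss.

AVC = 102 - 18x + x^2; minimized at x = 9, giving min AVC = $21. That is the shutdown price.
ATC = 200/x + 102 - 18x + x^2. Setting dATC/dx = −200/x^2 − 18 + 2x = 0 gives x = 10 (since 2·10^3 − 18·10^2 = 200).
min ATC = 200/10 + 102 − 18·10 + 10^2 = $42. That is the break-even price.
Between these two prices the firm operates at a loss; above $42 it earns a profit.

Shutdown price = $21; break-even price = $42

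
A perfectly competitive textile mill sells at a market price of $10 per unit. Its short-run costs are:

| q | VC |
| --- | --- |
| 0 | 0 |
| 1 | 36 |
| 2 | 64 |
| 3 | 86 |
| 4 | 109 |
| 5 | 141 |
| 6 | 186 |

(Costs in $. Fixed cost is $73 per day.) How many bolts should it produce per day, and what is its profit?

q = 0 (shut down); profit = -$73

Compute π = P·q − TC at each output: q=0: -73; q=1: -99; q=2: -117; q=3: -129; q=4: -142; q=5: -164; q=6: -199.
Profit is highest at q = 0. Equivalently, the lowest AVC in the table is 109/4 ≈ $27.25 at q = 4, and P = $10 falls below it — price never covers variable cost, so the firm shuts down and loses only its fixed cost.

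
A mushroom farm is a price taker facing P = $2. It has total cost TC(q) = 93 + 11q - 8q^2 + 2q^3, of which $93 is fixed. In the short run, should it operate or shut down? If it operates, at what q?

Shut down

Strip out fixed cost: VC = 11q - 8q^2 + 2q^3. Then AVC = 11 - 8q + 2q^2 and MC = 11 - 16q + 6q^2.
AVC hits its minimum where MC = AVC, at q = 2, giving min AVC = 11 - 8·2 + 2·2^2 = $3.
P = $2 lies below min AVC = $3; no output level covers variable cost.
Shutting down limits the loss to fixed cost, $93.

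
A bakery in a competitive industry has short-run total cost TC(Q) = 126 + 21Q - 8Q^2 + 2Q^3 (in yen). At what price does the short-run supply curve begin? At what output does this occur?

¥13 per unit, at Q = 2

The shutdown price is the minimum of AVC. VC = 21Q - 8Q^2 + 2Q^3, so AVC = 21 - 8Q + 2Q^2.
dAVC/dQ = -8 + 4Q = 0 gives Q = 2. min AVC = 21 - 8·2 + 2·2^2 = 13.
So the shutdown price is ¥13.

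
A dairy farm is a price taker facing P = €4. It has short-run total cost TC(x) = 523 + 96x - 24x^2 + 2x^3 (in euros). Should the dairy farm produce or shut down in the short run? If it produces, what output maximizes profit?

Shut down

From TC, MC = TC'(x) = 96 - 48x + 6x^2 and AVC = VC/x = 96 - 24x + 2x^2.
AVC hits its minimum where MC = AVC, at x = 6, giving min AVC = 96 - 24·6 + 2·6^2 = €24.
With P < min AVC (€4 < €24), every unit sold adds to the loss.
Shutting down limits the loss to fixed cost, €523.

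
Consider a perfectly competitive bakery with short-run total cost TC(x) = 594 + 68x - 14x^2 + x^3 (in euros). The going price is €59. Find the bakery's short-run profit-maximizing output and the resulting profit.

Profit = -€270 at x = 9

AVC = 68 - 14x + x^2 has its minimum €19 at x = 7; price €59 clears that bar, so the firm operates.
MC = 68 - 28x + 3x^2. Setting P = MC and taking the root on the rising branch gives x* = 9.
TR = 59·9 = 531. TC = 594 + 207 = 801. Profit = 531 − 801 = -€270.
Shutting down would mean losing the fixed cost of €594, so operating at a loss of €270 is better by €324.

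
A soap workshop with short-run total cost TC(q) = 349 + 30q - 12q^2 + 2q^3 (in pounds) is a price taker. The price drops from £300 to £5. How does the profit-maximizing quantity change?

MC = 30 - 24q + 6q^2; the shutdown threshold is min AVC = £12 (at q = 3).
With P = £300 above the shutdown price, P = MC gives q = 9.
At P = £5 < min AVC = £12, price no longer covers variable cost at any output, so the firm shuts down: q = 0.

Output falls from 9 to 0 (the firm shuts down)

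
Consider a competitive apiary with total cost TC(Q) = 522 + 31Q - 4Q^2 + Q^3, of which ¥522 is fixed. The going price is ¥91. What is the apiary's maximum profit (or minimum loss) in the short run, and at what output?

AVC = 31 - 4Q + Q^2; min AVC = ¥27 at Q = 2. Since P = ¥91 ≥ min AVC, the firm produces.
MC = 31 - 8Q + 3Q^2. Setting P = MC and taking the root on the rising branch gives Q* = 6.
TR = 91·6 = 546. TC = 522 + 258 = 780. Profit = 546 − 780 = -¥234.
Shutting down would mean losing the fixed cost of ¥522, so operating at a loss of ¥234 is better by ¥288.

Profit = -¥234 at Q = 6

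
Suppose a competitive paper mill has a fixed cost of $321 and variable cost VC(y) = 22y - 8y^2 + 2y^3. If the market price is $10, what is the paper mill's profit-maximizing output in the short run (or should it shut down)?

Shut down

Variable cost is VC = 22y - 8y^2 + 2y^3, so AVC = VC/y = 22 - 8y + 2y^2 and MC = dTC/dy = 22 - 16y + 6y^2.
AVC is minimized where dAVC/dy = -8 + 4y = 0, at y = 2; min AVC = 22 - 8·2 + 2·2^2 = $14.
With P < min AVC ($10 < $14), every unit sold adds to the loss.
Best response: produce nothing and absorb the $321 fixed cost.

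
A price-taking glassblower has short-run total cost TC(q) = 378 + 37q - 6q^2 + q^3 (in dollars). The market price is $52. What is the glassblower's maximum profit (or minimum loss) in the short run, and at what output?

AVC = 37 - 6q + q^2; min AVC = $28 at q = 3. Since P = $52 ≥ min AVC, the firm produces.
MC = 37 - 12q + 3q^2. Setting P = MC and taking the root on the rising branch gives q* = 5.
TR = 52·5 = 260. TC = 378 + 160 = 538. Profit = 260 − 538 = -$278.
By producing, the firm covers all variable cost plus $100 of fixed cost; shutting down would lose the full $378.

Profit = -$278 at q = 5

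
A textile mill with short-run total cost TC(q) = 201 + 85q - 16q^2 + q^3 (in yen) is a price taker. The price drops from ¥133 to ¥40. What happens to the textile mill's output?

MC = 85 - 32q + 3q^2; the shutdown threshold is min AVC = ¥21 (at q = 8).
At P = ¥133 ≥ min AVC, set P = MC on the rising branch: q = 12.
At P = ¥40 ≥ min AVC, set P = MC: q = 9. The firm stays open but cuts output.

Output falls from 12 to 9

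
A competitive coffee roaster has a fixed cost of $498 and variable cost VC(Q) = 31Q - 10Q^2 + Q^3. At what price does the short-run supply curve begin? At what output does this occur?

$6 per unit, at Q = 5

Short-run supply begins at min AVC. From VC = 31Q - 10Q^2 + Q^3, AVC = 31 - 10Q + Q^2.
dAVC/dQ = -10 + 2Q = 0 gives Q = 5. min AVC = 31 - 10·5 + 5^2 = 6.
So the shutdown price is $6.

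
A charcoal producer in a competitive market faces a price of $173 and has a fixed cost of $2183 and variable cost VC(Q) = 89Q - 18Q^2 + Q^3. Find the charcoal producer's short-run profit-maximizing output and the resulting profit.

AVC = 89 - 18Q + Q^2; min AVC = $8 at Q = 9. Since P = $173 ≥ min AVC, the firm produces.
MC = 89 - 36Q + 3Q^2. Setting P = MC and taking the root on the rising branch gives Q* = 14.
TR = 173·14 = 2422. TC = 2183 + 462 = 2645. Profit = 2422 − 2645 = -$223.
That loss of $223 beats the $2183 the firm would lose by shutting down; producing recovers $1960 of fixed cost.

Profit = -$223 at Q = 14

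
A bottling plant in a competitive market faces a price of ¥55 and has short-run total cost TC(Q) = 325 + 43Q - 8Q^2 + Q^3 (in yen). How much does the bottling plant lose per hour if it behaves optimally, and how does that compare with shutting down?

AVC = 43 - 8Q + Q^2; min AVC = ¥27 at Q = 4. Since P = ¥55 ≥ min AVC, the firm produces.
With MC = 43 - 16Q + 3Q^2, P = MC on the upward-sloping part at Q* = 6.
TR = 55·6 = 330. TC = 325 + 186 = 511. Profit = 330 − 511 = -¥181.
By producing, the firm covers all variable cost plus ¥144 of fixed cost; shutting down would lose the full ¥325.

Profit = -¥181 at Q = 6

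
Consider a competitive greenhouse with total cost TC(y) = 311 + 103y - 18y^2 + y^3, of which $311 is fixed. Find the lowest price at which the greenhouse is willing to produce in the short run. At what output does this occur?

The firm shuts down when price falls below the minimum of average variable cost. AVC = VC/y = 103 - 18y + y^2.
At the minimum of AVC, MC = AVC. MC = 103 - 36y + 3y^2; setting MC = AVC gives 2y^2 - 18y = 0, so y = 9. min AVC = 22.
For P < $22 the firm produces nothing.

$22 per unit, at y = 9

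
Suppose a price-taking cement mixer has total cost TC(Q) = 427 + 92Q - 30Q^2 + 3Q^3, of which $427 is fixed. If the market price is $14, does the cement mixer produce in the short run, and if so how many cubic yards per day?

Shut down

From TC, MC = TC'(Q) = 92 - 60Q + 9Q^2 and AVC = VC/Q = 92 - 30Q + 3Q^2.
The AVC parabola has its vertex at Q = 30/6 = 5, where AVC = 92 - 30·5 + 3·5^2 = $17.
With P < min AVC ($14 < $17), every unit sold adds to the loss.
Best response: produce nothing and absorb the $427 fixed cost.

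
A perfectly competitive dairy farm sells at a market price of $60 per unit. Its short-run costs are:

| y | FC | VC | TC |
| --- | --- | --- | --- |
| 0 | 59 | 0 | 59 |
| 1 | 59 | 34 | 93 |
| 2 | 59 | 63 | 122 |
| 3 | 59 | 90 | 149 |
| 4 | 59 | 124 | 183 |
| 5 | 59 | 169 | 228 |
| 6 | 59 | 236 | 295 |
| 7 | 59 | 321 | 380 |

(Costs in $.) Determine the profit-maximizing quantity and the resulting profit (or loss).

y = 5; profit = $72

Tabulate TR − TC: y=0: -59; y=1: -33; y=2: -2; y=3: 31; y=4: 57; y=5: 72; y=6: 65; y=7: 40.
Profit is maximized at y = 5. AVC there is 169/5 = $33.80 ≤ P, so producing beats shutting down (which would give -$59).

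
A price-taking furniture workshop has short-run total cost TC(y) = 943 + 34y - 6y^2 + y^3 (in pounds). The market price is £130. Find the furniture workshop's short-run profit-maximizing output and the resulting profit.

Profit = -£303 at y = 8

AVC = 34 - 6y + y^2; min AVC = £25 at y = 3. Since P = £130 ≥ min AVC, the firm produces.
MC = 34 - 12y + 3y^2. Setting P = MC and taking the root on the rising branch gives y* = 8.
TR = 130·8 = 1040. TC = 943 + 400 = 1343. Profit = 1040 − 1343 = -£303.
By producing, the firm covers all variable cost plus £640 of fixed cost; shutting down would lose the full £943.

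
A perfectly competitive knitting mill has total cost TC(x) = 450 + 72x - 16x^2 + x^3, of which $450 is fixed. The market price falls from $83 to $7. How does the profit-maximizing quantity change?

AVC = 72 - 16x + x^2, minimized at x = 8 where min AVC = $8. MC = 72 - 32x + 3x^2.
With P = $83 above the shutdown price, P = MC gives x = 11.
At P = $7 < min AVC = $8, price no longer covers variable cost at any output, so the firm shuts down: x = 0.

Output falls from 11 to 0 (the firm shuts down)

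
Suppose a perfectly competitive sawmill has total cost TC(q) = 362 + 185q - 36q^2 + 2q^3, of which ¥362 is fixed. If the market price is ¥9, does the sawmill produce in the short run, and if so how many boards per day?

Shut down

Strip out fixed cost: VC = 185q - 36q^2 + 2q^3. Then AVC = 185 - 36q + 2q^2 and MC = 185 - 72q + 6q^2.
AVC hits its minimum where MC = AVC, at q = 9, giving min AVC = 185 - 36·9 + 2·9^2 = ¥23.
With P < min AVC (¥9 < ¥23), every unit sold adds to the loss.
Best response: produce nothing and absorb the ¥362 fixed cost.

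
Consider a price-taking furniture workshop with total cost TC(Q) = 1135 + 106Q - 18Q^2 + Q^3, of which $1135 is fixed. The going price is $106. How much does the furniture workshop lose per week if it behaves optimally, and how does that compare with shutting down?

Profit = -$271 at Q = 12

AVC = 106 - 18Q + Q^2; min AVC = $25 at Q = 9. Since P = $106 ≥ min AVC, the firm produces.
MC = 106 - 36Q + 3Q^2. Setting P = MC and taking the root on the rising branch gives Q* = 12.
TR = 106·12 = 1272. TC = 1135 + 408 = 1543. Profit = 1272 − 1543 = -$271.
By producing, the firm covers all variable cost plus $864 of fixed cost; shutting down would lose the full $1135.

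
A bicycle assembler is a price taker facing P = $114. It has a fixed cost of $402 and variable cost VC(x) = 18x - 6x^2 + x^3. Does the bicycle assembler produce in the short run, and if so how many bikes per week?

Produce at x = 8

From TC, MC = TC'(x) = 18 - 12x + 3x^2 and AVC = VC/x = 18 - 6x + x^2.
AVC is minimized where dAVC/dx = -6 + 2x = 0, at x = 3; min AVC = 18 - 6·3 + 3^2 = $9.
Since P = $114 ≥ min AVC = $9, price covers variable cost and the firm should produce.
Set P = MC: 114 = 18 - 12x + 3x^2 → -96 - 12x + 3x^2 = 0. The roots are x = -4 and x = 8; the profit-maximizing output is on the rising part of MC, so x* = 8.
Check: AVC at x = 8 is $34 ≤ P, so revenue covers variable cost.
Profit = P·x − TC = 114·8 − 674 = $238.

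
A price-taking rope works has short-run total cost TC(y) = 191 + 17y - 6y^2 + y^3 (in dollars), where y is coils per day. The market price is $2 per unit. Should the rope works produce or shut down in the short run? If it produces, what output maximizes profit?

Shut down

Strip out fixed cost: VC = 17y - 6y^2 + y^3. Then AVC = 17 - 6y + y^2 and MC = 17 - 12y + 3y^2.
AVC is minimized where dAVC/dy = -6 + 2y = 0, at y = 3; min AVC = 17 - 6·3 + 3^2 = $8.
With P < min AVC ($2 < $8), every unit sold adds to the loss.
Best response: produce nothing and absorb the $191 fixed cost.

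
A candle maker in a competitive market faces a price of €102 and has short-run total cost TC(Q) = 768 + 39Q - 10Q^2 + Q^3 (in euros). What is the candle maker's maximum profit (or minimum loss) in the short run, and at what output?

AVC = 39 - 10Q + Q^2 has its minimum €14 at Q = 5; price €102 clears that bar, so the firm operates.
MC = 39 - 20Q + 3Q^2. Setting P = MC and taking the root on the rising branch gives Q* = 9.
TR = 102·9 = 918. TC = 768 + 270 = 1038. Profit = 918 − 1038 = -€120.
Shutting down would mean losing the fixed cost of €768, so operating at a loss of €120 is better by €648.

Profit = -€120 at Q = 9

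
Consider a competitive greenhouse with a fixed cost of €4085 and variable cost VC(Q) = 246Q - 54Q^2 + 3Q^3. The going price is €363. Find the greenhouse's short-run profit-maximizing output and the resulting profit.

AVC = 246 - 54Q + 3Q^2; min AVC = €3 at Q = 9. Since P = €363 ≥ min AVC, the firm produces.
MC = 246 - 108Q + 9Q^2. Setting P = MC and taking the root on the rising branch gives Q* = 13.
TR = 363·13 = 4719. TC = 4085 + 663 = 4748. Profit = 4719 − 4748 = -€29.
By producing, the firm covers all variable cost plus €4056 of fixed cost; shutting down would lose the full €4085.

Profit = -€29 at Q = 13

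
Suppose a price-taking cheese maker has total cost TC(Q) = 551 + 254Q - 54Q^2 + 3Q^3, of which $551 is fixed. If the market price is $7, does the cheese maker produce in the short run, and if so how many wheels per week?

From TC, MC = TC'(Q) = 254 - 108Q + 9Q^2 and AVC = VC/Q = 254 - 54Q + 3Q^2.
AVC is minimized where dAVC/dQ = -54 + 6Q = 0, at Q = 9; min AVC = 254 - 54·9 + 3·9^2 = $11.
With P < min AVC ($7 < $11), every unit sold adds to the loss.
The firm minimizes its loss by shutting down and losing only its fixed cost of $551.

Shut down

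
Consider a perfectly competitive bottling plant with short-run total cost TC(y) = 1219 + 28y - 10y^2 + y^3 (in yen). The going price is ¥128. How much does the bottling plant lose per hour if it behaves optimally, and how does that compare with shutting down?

AVC = 28 - 10y + y^2 has its minimum ¥3 at y = 5; price ¥128 clears that bar, so the firm operates.
With MC = 28 - 20y + 3y^2, P = MC on the upward-sloping part at y* = 10.
TR = 128·10 = 1280. TC = 1219 + 280 = 1499. Profit = 1280 − 1499 = -¥219.
Shutting down would mean losing the fixed cost of ¥1219, so operating at a loss of ¥219 is better by ¥1000.

Profit = -¥219 at y = 10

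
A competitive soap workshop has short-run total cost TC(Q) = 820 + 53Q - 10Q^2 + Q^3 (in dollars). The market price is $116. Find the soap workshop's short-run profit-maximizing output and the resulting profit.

Profit = -$172 at Q = 9

AVC = 53 - 10Q + Q^2 has its minimum $28 at Q = 5; price $116 clears that bar, so the firm operates.
MC = 53 - 20Q + 3Q^2. Setting P = MC and taking the root on the rising branch gives Q* = 9.
TR = 116·9 = 1044. TC = 820 + 396 = 1216. Profit = 1044 − 1216 = -$172.
By producing, the firm covers all variable cost plus $648 of fixed cost; shutting down would lose the full $820.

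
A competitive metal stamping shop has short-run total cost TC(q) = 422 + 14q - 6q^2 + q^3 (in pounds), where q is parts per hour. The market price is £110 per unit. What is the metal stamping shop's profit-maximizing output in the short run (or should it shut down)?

Produce at q = 8

From TC, MC = TC'(q) = 14 - 12q + 3q^2 and AVC = VC/q = 14 - 6q + q^2.
The AVC parabola has its vertex at q = 6/2 = 3, where AVC = 14 - 6·3 + 3^2 = £5.
P = £110 exceeds min AVC = £5, so the firm stays open.
Set P = MC: 110 = 14 - 12q + 3q^2 → -96 - 12q + 3q^2 = 0. The roots are q = -4 and q = 8; the profit-maximizing output is on the rising part of MC, so q* = 8.
Check: AVC at q = 8 is £30 ≤ P, so revenue covers variable cost.
Profit = P·q − TC = 110·8 − 662 = £218.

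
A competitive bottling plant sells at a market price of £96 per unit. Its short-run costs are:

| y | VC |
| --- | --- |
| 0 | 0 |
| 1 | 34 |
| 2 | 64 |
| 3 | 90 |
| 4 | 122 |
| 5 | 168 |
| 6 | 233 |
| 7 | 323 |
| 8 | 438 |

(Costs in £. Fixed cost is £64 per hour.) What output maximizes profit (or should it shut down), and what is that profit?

y = 7; profit = £285

Profit at each row (π = 96y − TC): y=0: -64; y=1: -2; y=2: 64; y=3: 134; y=4: 198; y=5: 248; y=6: 279; y=7: 285; y=8: 266.
Profit is maximized at y = 7. AVC there is 323/7 = £46.14 ≤ P, so producing beats shutting down (which would give -£64).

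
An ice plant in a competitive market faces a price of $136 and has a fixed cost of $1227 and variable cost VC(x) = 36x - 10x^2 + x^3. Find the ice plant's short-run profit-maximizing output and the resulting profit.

AVC = 36 - 10x + x^2; min AVC = $11 at x = 5. Since P = $136 ≥ min AVC, the firm produces.
MC = 36 - 20x + 3x^2. Setting P = MC and taking the root on the rising branch gives x* = 10.
TR = 136·10 = 1360. TC = 1227 + 360 = 1587. Profit = 1360 − 1587 = -$227.
That loss of $227 beats the $1227 the firm would lose by shutting down; producing recovers $1000 of fixed cost.

Profit = -$227 at x = 10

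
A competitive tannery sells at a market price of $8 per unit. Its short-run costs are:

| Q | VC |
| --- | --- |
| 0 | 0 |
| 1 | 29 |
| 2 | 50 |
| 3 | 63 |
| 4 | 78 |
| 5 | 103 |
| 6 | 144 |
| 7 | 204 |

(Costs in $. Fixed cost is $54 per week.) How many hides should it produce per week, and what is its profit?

Q = 0 (shut down); profit = -$54

Tabulate TR − TC: Q=0: -54; Q=1: -75; Q=2: -88; Q=3: -93; Q=4: -100; Q=5: -117; Q=6: -150; Q=7: -202.
Profit is highest at Q = 0. Equivalently, the lowest AVC in the table is 78/4 ≈ $19.50 at Q = 4, and P = $8 falls below it — price never covers variable cost, so the firm shuts down and loses only its fixed cost.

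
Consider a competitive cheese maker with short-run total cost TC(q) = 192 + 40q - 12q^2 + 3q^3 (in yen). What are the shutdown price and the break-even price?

AVC = 40 - 12q + 3q^2; minimized at q = 2, giving min AVC = ¥28. That is the shutdown price.
ATC = 192/q + 40 - 12q + 3q^2. Setting dATC/dq = −192/q^2 − 12 + 6q = 0 gives q = 4 (since 6·4^3 − 12·4^2 = 192).
min ATC = 192/4 + 40 − 12·4 + 3·4^2 = ¥88. That is the break-even price.
Between these two prices the firm operates at a loss; above ¥88 it earns a profit.

Shutdown price = ¥28; break-even price = ¥88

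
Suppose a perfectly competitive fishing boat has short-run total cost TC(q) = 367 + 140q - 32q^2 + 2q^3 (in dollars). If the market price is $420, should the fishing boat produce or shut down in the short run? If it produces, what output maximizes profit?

From TC, MC = TC'(q) = 140 - 64q + 6q^2 and AVC = VC/q = 140 - 32q + 2q^2.
The AVC parabola has its vertex at q = 32/4 = 8, where AVC = 140 - 32·8 + 2·8^2 = $12.
Since P = $420 ≥ min AVC = $12, price covers variable cost and the firm should produce.
P = MC gives -280 - 64q + 6q^2 = 0, with roots -10/3 and 14. Take the larger (rising MC): q* = 14.
Check: AVC at q = 14 is $84 ≤ P, so revenue covers variable cost.
Profit = P·q − TC = 420·14 − 1543 = $4337.

Produce at q = 14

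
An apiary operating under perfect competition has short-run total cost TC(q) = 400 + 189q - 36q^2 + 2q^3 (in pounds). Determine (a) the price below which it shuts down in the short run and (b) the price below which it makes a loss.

Shutdown price = min AVC. AVC = 189 - 36q + 2q^2, with vertex at q = 9 and minimum £27.
ATC = 400/q + 189 - 36q + 2q^2. Setting dATC/dq = −400/q^2 − 36 + 4q = 0 gives q = 10 (since 4·10^3 − 36·10^2 = 400).
min ATC = 400/10 + 189 − 36·10 + 2·10^2 = £69. That is the break-even price.
For £27 ≤ P < £69 the firm produces at a loss; below £27 it shuts down.

Shutdown price = £27; break-even price = £69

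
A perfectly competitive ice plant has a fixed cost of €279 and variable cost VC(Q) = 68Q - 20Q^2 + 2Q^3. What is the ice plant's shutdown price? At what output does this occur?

€18 per unit, at Q = 5

Short-run supply begins at min AVC. From VC = 68Q - 20Q^2 + 2Q^3, AVC = 68 - 20Q + 2Q^2.
At the minimum of AVC, MC = AVC. MC = 68 - 40Q + 6Q^2; setting MC = AVC gives 4Q^2 - 20Q = 0, so Q = 5. min AVC = 18.
For P < €18 the firm produces nothing.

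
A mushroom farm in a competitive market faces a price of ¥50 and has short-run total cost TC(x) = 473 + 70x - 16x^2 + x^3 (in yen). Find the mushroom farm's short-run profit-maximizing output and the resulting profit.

Profit = -¥73 at x = 10

AVC = 70 - 16x + x^2; min AVC = ¥6 at x = 8. Since P = ¥50 ≥ min AVC, the firm produces.
With MC = 70 - 32x + 3x^2, P = MC on the upward-sloping part at x* = 10.
TR = 50·10 = 500. TC = 473 + 100 = 573. Profit = 500 − 573 = -¥73.
Shutting down would mean losing the fixed cost of ¥473, so operating at a loss of ¥73 is better by ¥400.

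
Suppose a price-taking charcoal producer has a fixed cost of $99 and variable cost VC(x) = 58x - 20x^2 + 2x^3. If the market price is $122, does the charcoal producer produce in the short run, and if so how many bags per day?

Produce at x = 8

Variable cost is VC = 58x - 20x^2 + 2x^3, so AVC = VC/x = 58 - 20x + 2x^2 and MC = dTC/dx = 58 - 40x + 6x^2.
The AVC parabola has its vertex at x = 20/4 = 5, where AVC = 58 - 20·5 + 2·5^2 = $8.
Because $122 ≥ $8, revenue can cover variable cost; the firm operates.
P = MC gives -64 - 40x + 6x^2 = 0, with roots -4/3 and 8. Take the larger (rising MC): x* = 8.
Check: AVC at x = 8 is $26 ≤ P, so revenue covers variable cost.
Profit = P·x − TC = 122·8 − 307 = $669.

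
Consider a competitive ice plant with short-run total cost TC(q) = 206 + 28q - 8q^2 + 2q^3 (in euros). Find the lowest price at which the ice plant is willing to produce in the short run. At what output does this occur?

The shutdown price is the minimum of AVC. VC = 28q - 8q^2 + 2q^3, so AVC = 28 - 8q + 2q^2.
dAVC/dq = -8 + 4q = 0 gives q = 2. min AVC = 28 - 8·2 + 2·2^2 = 20.
So the shutdown price is €20.

€20 per unit, at q = 2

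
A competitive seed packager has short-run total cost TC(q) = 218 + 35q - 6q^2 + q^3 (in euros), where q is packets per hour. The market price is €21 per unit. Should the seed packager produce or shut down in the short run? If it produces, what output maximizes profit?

Shut down

Strip out fixed cost: VC = 35q - 6q^2 + q^3. Then AVC = 35 - 6q + q^2 and MC = 35 - 12q + 3q^2.
AVC is minimized where dAVC/dq = -6 + 2q = 0, at q = 3; min AVC = 35 - 6·3 + 3^2 = €26.
With P < min AVC (€21 < €26), every unit sold adds to the loss.
Best response: produce nothing and absorb the €218 fixed cost.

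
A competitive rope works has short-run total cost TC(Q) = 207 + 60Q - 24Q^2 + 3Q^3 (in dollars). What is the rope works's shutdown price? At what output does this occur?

The shutdown price is the minimum of AVC. VC = 60Q - 24Q^2 + 3Q^3, so AVC = 60 - 24Q + 3Q^2.
At the minimum of AVC, MC = AVC. MC = 60 - 48Q + 9Q^2; setting MC = AVC gives 6Q^2 - 24Q = 0, so Q = 4. min AVC = 12.
So the shutdown price is $12.

$12 per unit, at Q = 4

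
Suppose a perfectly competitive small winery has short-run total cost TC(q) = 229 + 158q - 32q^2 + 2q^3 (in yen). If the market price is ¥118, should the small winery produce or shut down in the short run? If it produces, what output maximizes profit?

Variable cost is VC = 158q - 32q^2 + 2q^3, so AVC = VC/q = 158 - 32q + 2q^2 and MC = dTC/dq = 158 - 64q + 6q^2.
AVC hits its minimum where MC = AVC, at q = 8, giving min AVC = 158 - 32·8 + 2·8^2 = ¥30.
Since P = ¥118 ≥ min AVC = ¥30, price covers variable cost and the firm should produce.
Solving P = MC: 40 - 64q + 6q^2 = 0 ⇒ q = 2/3 or 10. On the upward-sloping branch, q* = 10.
Check: AVC at q = 10 is ¥38 ≤ P, so revenue covers variable cost.
Profit = P·q − TC = 118·10 − 609 = ¥571.

Produce at q = 10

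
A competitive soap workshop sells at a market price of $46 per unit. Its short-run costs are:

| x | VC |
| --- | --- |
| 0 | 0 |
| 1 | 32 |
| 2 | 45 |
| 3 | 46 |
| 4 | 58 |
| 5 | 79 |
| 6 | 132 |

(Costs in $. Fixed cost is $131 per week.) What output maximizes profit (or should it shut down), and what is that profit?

x = 5; profit = $20

Profit at each row (π = 46x − TC): x=0: -131; x=1: -117; x=2: -84; x=3: -39; x=4: -5; x=5: 20; x=6: 13.
Profit is maximized at x = 5. AVC there is 79/5 = $15.80 ≤ P, so producing beats shutting down (which would give -$131).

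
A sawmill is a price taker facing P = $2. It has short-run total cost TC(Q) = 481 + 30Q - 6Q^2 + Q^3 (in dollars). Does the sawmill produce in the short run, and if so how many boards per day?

From TC, MC = TC'(Q) = 30 - 12Q + 3Q^2 and AVC = VC/Q = 30 - 6Q + Q^2.
AVC hits its minimum where MC = AVC, at Q = 3, giving min AVC = 30 - 6·3 + 3^2 = $21.
Since P = $2 < min AVC = $21, price fails to cover variable cost at any output.
Best response: produce nothing and absorb the $481 fixed cost.

Shut down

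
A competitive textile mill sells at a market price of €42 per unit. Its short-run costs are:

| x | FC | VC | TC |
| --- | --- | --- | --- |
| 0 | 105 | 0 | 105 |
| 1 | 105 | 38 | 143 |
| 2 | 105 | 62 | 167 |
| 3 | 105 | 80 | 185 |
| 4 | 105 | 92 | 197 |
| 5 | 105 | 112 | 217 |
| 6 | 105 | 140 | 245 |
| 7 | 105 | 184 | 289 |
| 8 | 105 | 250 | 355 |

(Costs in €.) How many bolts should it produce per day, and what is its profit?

x = 6; profit = €7

Profit at each row (π = 42x − TC): x=0: -105; x=1: -101; x=2: -83; x=3: -59; x=4: -29; x=5: -7; x=6: 7; x=7: 5; x=8: -19.
Profit is maximized at x = 6. AVC there is 140/6 = €23.33 ≤ P, so producing beats shutting down (which would give -€105).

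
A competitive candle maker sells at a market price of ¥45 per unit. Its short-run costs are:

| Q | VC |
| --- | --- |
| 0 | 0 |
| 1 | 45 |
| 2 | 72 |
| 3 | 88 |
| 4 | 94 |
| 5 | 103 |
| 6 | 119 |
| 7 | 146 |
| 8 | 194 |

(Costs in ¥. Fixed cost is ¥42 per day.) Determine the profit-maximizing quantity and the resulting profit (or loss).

Profit at each row (π = 45Q − TC): Q=0: -42; Q=1: -42; Q=2: -24; Q=3: 5; Q=4: 44; Q=5: 80; Q=6: 109; Q=7: 127; Q=8: 124.
Profit is maximized at Q = 7. AVC there is 146/7 = ¥20.86 ≤ P, so producing beats shutting down (which would give -¥42).

Q = 7; profit = ¥127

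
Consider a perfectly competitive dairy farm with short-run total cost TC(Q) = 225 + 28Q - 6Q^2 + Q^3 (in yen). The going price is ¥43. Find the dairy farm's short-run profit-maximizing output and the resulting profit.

AVC = 28 - 6Q + Q^2; min AVC = ¥19 at Q = 3. Since P = ¥43 ≥ min AVC, the firm produces.
MC = 28 - 12Q + 3Q^2. Setting P = MC and taking the root on the rising branch gives Q* = 5.
TR = 43·5 = 215. TC = 225 + 115 = 340. Profit = 215 − 340 = -¥125.
By producing, the firm covers all variable cost plus ¥100 of fixed cost; shutting down would lose the full ¥225.

Profit = -¥125 at Q = 5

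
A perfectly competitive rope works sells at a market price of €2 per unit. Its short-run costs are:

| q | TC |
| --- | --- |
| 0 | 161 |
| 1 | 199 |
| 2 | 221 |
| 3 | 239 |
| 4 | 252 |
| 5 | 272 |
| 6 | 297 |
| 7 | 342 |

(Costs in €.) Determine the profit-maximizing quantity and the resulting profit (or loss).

q = 0 (shut down); profit = -€161

Tabulate TR − TC: q=0: -161; q=1: -197; q=2: -217; q=3: -233; q=4: -244; q=5: -262; q=6: -285; q=7: -328.
Profit is highest at q = 0. Equivalently, the lowest AVC in the table is 111/5 ≈ €22.20 at q = 5, and P = €2 falls below it — price never covers variable cost, so the firm shuts down and loses only its fixed cost.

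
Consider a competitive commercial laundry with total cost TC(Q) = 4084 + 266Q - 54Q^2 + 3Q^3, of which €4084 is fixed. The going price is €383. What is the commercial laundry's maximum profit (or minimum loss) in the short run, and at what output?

AVC = 266 - 54Q + 3Q^2; min AVC = €23 at Q = 9. Since P = €383 ≥ min AVC, the firm produces.
MC = 266 - 108Q + 9Q^2. Setting P = MC and taking the root on the rising branch gives Q* = 13.
TR = 383·13 = 4979. TC = 4084 + 923 = 5007. Profit = 4979 − 5007 = -€28.
That loss of €28 beats the €4084 the firm would lose by shutting down; producing recovers €4056 of fixed cost.

Profit = -€28 at Q = 13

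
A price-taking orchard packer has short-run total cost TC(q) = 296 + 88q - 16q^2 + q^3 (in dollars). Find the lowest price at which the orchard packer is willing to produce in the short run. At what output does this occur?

$24 per unit, at q = 8

Short-run supply begins at min AVC. From VC = 88q - 16q^2 + q^3, AVC = 88 - 16q + q^2.
dAVC/dq = -16 + 2q = 0 gives q = 8. min AVC = 88 - 16·8 + 8^2 = 24.
So the shutdown price is $24.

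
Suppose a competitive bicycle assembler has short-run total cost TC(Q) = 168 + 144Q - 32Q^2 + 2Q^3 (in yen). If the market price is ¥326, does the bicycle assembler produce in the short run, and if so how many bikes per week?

Variable cost is VC = 144Q - 32Q^2 + 2Q^3, so AVC = VC/Q = 144 - 32Q + 2Q^2 and MC = dTC/dQ = 144 - 64Q + 6Q^2.
The AVC parabola has its vertex at Q = 32/4 = 8, where AVC = 144 - 32·8 + 2·8^2 = ¥16.
Since P = ¥326 ≥ min AVC = ¥16, price covers variable cost and the firm should produce.
P = MC gives -182 - 64Q + 6Q^2 = 0, with roots -7/3 and 13. Take the larger (rising MC): Q* = 13.
Check: AVC at Q = 13 is ¥66 ≤ P, so revenue covers variable cost.
Profit = P·Q − TC = 326·13 − 1026 = ¥3212.

Produce at Q = 13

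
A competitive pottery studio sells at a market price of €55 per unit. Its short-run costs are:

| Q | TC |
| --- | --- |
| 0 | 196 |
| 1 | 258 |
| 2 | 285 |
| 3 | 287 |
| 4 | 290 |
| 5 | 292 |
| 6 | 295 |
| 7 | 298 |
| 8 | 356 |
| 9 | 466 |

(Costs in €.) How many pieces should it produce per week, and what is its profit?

Q = 7; profit = €87

Profit at each row (π = 55Q − TC): Q=0: -196; Q=1: -203; Q=2: -175; Q=3: -122; Q=4: -70; Q=5: -17; Q=6: 35; Q=7: 87; Q=8: 84; Q=9: 29.
Profit is maximized at Q = 7. AVC there is 102/7 = €14.57 ≤ P, so producing beats shutting down (which would give -€196).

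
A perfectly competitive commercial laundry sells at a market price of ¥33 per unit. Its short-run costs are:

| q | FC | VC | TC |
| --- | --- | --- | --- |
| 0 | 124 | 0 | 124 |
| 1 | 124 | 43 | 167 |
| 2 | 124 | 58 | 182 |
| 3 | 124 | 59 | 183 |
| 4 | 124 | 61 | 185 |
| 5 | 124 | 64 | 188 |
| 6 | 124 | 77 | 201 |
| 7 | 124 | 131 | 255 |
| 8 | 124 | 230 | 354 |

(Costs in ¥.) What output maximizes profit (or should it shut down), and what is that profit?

q = 6; profit = -¥3

Profit at each row (π = 33q − TC): q=0: -124; q=1: -134; q=2: -116; q=3: -84; q=4: -53; q=5: -23; q=6: -3; q=7: -24; q=8: -90.
Profit is maximized at q = 6. AVC there is 77/6 = ¥12.83 ≤ P, so producing beats shutting down (which would give -¥124).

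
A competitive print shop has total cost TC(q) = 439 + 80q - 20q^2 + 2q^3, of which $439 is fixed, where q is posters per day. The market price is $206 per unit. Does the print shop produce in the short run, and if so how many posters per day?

Produce at q = 9

Variable cost is VC = 80q - 20q^2 + 2q^3, so AVC = VC/q = 80 - 20q + 2q^2 and MC = dTC/dq = 80 - 40q + 6q^2.
AVC is minimized where dAVC/dq = -20 + 4q = 0, at q = 5; min AVC = 80 - 20·5 + 2·5^2 = $30.
P = $206 exceeds min AVC = $30, so the firm stays open.
P = MC gives -126 - 40q + 6q^2 = 0, with roots -7/3 and 9. Take the larger (rising MC): q* = 9.
Check: AVC at q = 9 is $62 ≤ P, so revenue covers variable cost.
Profit = P·q − TC = 206·9 − 997 = $857.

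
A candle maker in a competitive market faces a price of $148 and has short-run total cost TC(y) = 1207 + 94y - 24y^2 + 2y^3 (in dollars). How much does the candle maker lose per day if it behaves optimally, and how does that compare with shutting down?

Profit = -$235 at y = 9

AVC = 94 - 24y + 2y^2; min AVC = $22 at y = 6. Since P = $148 ≥ min AVC, the firm produces.
With MC = 94 - 48y + 6y^2, P = MC on the upward-sloping part at y* = 9.
TR = 148·9 = 1332. TC = 1207 + 360 = 1567. Profit = 1332 − 1567 = -$235.
By producing, the firm covers all variable cost plus $972 of fixed cost; shutting down would lose the full $1207.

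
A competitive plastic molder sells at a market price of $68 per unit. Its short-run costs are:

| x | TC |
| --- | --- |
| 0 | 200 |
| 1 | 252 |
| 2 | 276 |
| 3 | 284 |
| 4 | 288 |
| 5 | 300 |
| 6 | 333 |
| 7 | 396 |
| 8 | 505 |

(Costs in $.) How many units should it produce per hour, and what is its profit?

Profit at each row (π = 68x − TC): x=0: -200; x=1: -184; x=2: -140; x=3: -80; x=4: -16; x=5: 40; x=6: 75; x=7: 80; x=8: 39.
Profit is maximized at x = 7. AVC there is 196/7 = $28 ≤ P, so producing beats shutting down (which would give -$200).

x = 7; profit = $80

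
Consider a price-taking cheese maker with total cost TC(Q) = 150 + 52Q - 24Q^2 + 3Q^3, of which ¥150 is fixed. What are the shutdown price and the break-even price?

Shutdown price = ¥4; break-even price = ¥37

AVC = 52 - 24Q + 3Q^2; minimized at Q = 4, giving min AVC = ¥4. That is the shutdown price.
ATC = 150/Q + 52 - 24Q + 3Q^2. Setting dATC/dQ = −150/Q^2 − 24 + 6Q = 0 gives Q = 5 (since 6·5^3 − 24·5^2 = 150).
min ATC = 150/5 + 52 − 24·5 + 3·5^2 = ¥37. That is the break-even price.
For ¥4 ≤ P < ¥37 the firm produces at a loss; below ¥4 it shuts down.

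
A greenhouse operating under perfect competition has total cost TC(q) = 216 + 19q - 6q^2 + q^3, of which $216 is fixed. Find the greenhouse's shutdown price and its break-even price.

Shutdown price = $10; break-even price = $55

Shutdown price = min AVC. AVC = 19 - 6q + q^2, with vertex at q = 3 and minimum $10.
ATC = 216/q + 19 - 6q + q^2. Setting dATC/dq = −216/q^2 − 6 + 2q = 0 gives q = 6 (since 2·6^3 − 6·6^2 = 216).
min ATC = 216/6 + 19 − 6·6 + 6^2 = $55. That is the break-even price.
Between these two prices the firm operates at a loss; above $55 it earns a profit.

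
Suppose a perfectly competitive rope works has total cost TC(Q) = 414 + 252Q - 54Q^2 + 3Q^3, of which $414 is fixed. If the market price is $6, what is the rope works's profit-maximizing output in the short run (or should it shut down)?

Strip out fixed cost: VC = 252Q - 54Q^2 + 3Q^3. Then AVC = 252 - 54Q + 3Q^2 and MC = 252 - 108Q + 9Q^2.
AVC hits its minimum where MC = AVC, at Q = 9, giving min AVC = 252 - 54·9 + 3·9^2 = $9.
Since P = $6 < min AVC = $9, price fails to cover variable cost at any output.
The firm minimizes its loss by shutting down and losing only its fixed cost of $414.

Shut down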